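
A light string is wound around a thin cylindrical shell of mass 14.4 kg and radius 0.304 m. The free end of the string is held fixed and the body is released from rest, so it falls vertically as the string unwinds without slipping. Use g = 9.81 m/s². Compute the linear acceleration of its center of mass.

Translation: Mg − T = Ma. Rotation about the center: TR = Iα with I = MR².
With a = αR: T = (I/R²)a = M a, so Mg = (1 + 1.000)Ma.
a = g/(1 + 1.000) = 9.81/2.000 = 4.905 m/s².

a ≈ 4.91 m/s²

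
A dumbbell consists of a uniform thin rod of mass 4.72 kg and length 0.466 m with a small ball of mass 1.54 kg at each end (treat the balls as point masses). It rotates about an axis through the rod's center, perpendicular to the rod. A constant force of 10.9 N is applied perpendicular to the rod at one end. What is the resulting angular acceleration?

α ≈ 10.1 rad/s²

I_rod = (1/12)ML² = (1/12)(4.72)(0.466)² = 0.08541 kg·m².
I_balls = 2·m·(L/2)² = 2(1.54)(0.2330)² = 0.1672 kg·m².
Total I = 0.2526 kg·m².
τ = F·(L/2) = (10.9)(0.233) = 2.540 N·m.
α = τ/I = 2.540/0.2526 = 10.05 rad/s².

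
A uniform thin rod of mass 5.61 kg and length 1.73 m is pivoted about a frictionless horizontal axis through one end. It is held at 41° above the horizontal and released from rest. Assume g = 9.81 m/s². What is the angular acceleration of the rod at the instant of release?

α ≈ 6.42 rad/s²

About the pivot, I = (1/3)ML² = (1/3)(5.61)(1.73)² = 5.597 kg·m².
The weight acts at the center, a distance L/2 = 0.8650 m from the pivot; τ = Mg(L/2) cos 41° = 35.93 N·m.
α = τ/I = 35.93/5.597 = 6.419 rad/s².
(Equivalently α = (3g/(2L)) cos 41° = 6.419 rad/s².)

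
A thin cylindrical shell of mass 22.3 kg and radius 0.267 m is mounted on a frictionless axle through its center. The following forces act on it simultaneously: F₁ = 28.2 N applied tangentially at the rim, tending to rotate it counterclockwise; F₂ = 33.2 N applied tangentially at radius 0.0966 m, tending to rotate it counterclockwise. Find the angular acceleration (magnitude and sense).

α ≈ 6.75 rad/s², counterclockwise

I = MR² = (22.3)(0.267)² = 1.590 kg·m².
Taking counterclockwise as positive: τ₁ = +(28.2)(0.267) = +7.529 N·m; τ₂ = +(33.2)(0.0966) = +3.207 N·m.
Net torque τ = 10.74 N·m.
α = τ/I = 10.74/1.590 = 6.754 rad/s².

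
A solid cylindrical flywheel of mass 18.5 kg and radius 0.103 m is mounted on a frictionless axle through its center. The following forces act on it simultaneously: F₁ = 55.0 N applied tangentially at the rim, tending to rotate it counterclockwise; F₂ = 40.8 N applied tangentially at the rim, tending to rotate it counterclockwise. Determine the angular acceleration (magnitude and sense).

I = ½MR² = (1/2)(18.5)(0.103)² = 0.09813 kg·m².
Taking counterclockwise as positive: τ₁ = +(55.0)(0.103) = +5.665 N·m; τ₂ = +(40.8)(0.103) = +4.202 N·m.
Net torque τ = 9.867 N·m.
α = τ/I = 9.867/0.09813 = 100.6 rad/s².

α ≈ 101 rad/s², counterclockwise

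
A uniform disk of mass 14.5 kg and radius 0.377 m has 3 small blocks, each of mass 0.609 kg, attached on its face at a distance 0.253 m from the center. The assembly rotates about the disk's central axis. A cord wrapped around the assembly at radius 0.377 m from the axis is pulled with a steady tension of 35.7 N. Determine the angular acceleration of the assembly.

α ≈ 11.7 rad/s²

I_disk = ½MR² = ½(14.5)(0.377)² = 1.030 kg·m².
I_blocks = 3·m·r² = 3(0.609)(0.253)² = 0.1169 kg·m².
Total I = 1.147 kg·m².
τ = F r = (35.7)(0.377) = 13.46 N·m.
α = τ/I = 13.46/1.147 = 11.73 rad/s².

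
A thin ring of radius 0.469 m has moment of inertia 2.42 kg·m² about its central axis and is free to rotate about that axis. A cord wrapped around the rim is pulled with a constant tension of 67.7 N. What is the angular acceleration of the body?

τ = F R = (67.7)(0.469) = 31.75 N·m.
Newton's second law for rotation, τ = Iα, gives α = τ/I = 31.75/2.420 = 13.12 rad/s².

α ≈ 13.1 rad/s²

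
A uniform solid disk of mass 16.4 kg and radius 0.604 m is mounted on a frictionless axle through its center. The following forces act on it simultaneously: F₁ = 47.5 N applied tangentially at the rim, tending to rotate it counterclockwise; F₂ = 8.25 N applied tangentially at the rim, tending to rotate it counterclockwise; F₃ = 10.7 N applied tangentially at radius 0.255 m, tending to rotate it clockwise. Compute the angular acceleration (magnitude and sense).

α ≈ 10.3 rad/s², counterclockwise

I = ½MR² = (1/2)(16.4)(0.604)² = 2.991 kg·m².
Taking counterclockwise as positive: τ₁ = +(47.5)(0.604) = +28.69 N·m; τ₂ = +(8.25)(0.604) = +4.983 N·m; τ₃ = −(10.7)(0.255) = −2.728 N·m.
Net torque τ = 30.94 N·m.
α = τ/I = 30.94/2.991 = 10.34 rad/s².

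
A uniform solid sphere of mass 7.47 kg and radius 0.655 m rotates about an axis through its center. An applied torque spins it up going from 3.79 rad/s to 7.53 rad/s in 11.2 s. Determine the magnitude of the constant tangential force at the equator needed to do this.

I = (2/5)MR² = (2/5)(7.47)(0.655)² = 1.282 kg·m².
α = Δω/Δt = (7.53 − 3.79)/11.2 = 0.3339 rad/s².
The required torque is τ = Iα = (1.282)(0.3339) = 0.4281 N·m.
A tangential force at the equator gives τ = FR, so F = τ/R = 0.4281/0.655 = 0.6535 N.

F ≈ 0.654 N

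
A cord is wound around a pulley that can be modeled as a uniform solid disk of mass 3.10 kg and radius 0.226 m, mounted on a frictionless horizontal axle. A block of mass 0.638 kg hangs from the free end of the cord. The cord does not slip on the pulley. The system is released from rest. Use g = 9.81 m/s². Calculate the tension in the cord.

I = ½MR² = (1/2)(3.10)(0.226)² = 0.07917 kg·m².
Block: mg − T = ma. Pulley: TR = Iα. No-slip: a = αR, so T = (I/R²)a = 1.550·a.
Then mg = (m + 1.550)a, so a = (0.638)(9.81)/(0.638 + 1.550) = 2.861 m/s².
T = 1.550·a = 4.434 N.

T ≈ 4.43 N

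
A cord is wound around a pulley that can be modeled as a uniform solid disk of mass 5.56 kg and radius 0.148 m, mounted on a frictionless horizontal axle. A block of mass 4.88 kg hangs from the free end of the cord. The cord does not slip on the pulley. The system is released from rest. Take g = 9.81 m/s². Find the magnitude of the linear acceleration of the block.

a ≈ 6.25 m/s²

I = ½MR² = (1/2)(5.56)(0.148)² = 0.06089 kg·m².
Block: mg − T = ma. Pulley: TR = Iα. No-slip: a = αR, so T = (I/R²)a = 2.780·a.
Then mg = (m + 2.780)a, so a = (4.88)(9.81)/(4.88 + 2.780) = 6.250 m/s².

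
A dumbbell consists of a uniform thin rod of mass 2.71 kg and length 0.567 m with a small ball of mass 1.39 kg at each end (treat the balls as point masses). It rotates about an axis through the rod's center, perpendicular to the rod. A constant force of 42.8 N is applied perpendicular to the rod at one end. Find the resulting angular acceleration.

I_rod = (1/12)ML² = (1/12)(2.71)(0.567)² = 0.07260 kg·m².
I_balls = 2·m·(L/2)² = 2(1.39)(0.2835)² = 0.2234 kg·m².
Total I = 0.2960 kg·m².
τ = F·(L/2) = (42.8)(0.283) = 12.13 N·m.
α = τ/I = 12.13/0.2960 = 40.99 rad/s².

α ≈ 41.0 rad/s²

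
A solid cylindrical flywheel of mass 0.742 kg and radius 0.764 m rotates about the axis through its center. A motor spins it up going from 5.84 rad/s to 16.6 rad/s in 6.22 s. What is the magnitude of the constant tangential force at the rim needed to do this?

I = ½MR² = (1/2)(0.742)(0.764)² = 0.2166 kg·m².
α = Δω/Δt = (16.6 − 5.84)/6.22 = 1.730 rad/s².
The required torque is τ = Iα = (0.2166)(1.730) = 0.3746 N·m.
A tangential force at the rim gives τ = FR, so F = τ/R = 0.3746/0.764 = 0.4903 N.

F ≈ 0.490 N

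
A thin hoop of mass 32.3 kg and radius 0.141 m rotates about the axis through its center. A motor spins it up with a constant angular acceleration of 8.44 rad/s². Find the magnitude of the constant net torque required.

I = MR² = (32.3)(0.141)² = 0.6422 kg·m².
τ = Iα = (0.6422)(8.440) = 5.420 N·m.

τ ≈ 5.42 N·m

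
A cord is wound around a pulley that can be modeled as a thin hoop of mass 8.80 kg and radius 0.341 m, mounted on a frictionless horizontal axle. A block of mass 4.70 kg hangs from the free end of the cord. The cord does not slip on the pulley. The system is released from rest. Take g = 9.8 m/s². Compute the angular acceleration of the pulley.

I = MR² = (8.80)(0.341)² = 1.023 kg·m².
Block: mg − T = ma. Pulley: TR = Iα. No-slip: a = αR, so T = (I/R²)a = 8.800·a.
Then mg = (m + 8.800)a, so a = (4.70)(9.8)/(4.70 + 8.800) = 3.412 m/s².
α = a/R = 3.412/0.341 = 10.01 rad/s².

α ≈ 10.0 rad/s²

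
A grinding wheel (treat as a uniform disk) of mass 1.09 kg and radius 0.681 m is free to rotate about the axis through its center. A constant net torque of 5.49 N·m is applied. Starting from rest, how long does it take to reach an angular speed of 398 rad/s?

t ≈ 18.3 s

I = ½MR² = (1/2)(1.09)(0.681)² = 0.2527 kg·m².
α = τ/I = 5.49/0.2527 = 21.72 rad/s².
ω = αt ⇒ t = ω/α = 398/21.72 = 18.32 s.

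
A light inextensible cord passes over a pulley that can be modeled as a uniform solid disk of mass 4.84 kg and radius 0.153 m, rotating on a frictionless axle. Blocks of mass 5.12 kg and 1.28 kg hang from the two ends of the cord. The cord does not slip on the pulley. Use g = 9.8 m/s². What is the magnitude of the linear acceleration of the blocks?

a ≈ 4.27 m/s²

I = ½MR² = (1/2)(4.84)(0.153)² = 0.05665 kg·m².
Heavier block: m₁g − T₁ = m₁a. Lighter block: T₂ − m₂g = m₂a.
Pulley: (T₁ − T₂)R = Iα = I(a/R), so T₁ − T₂ = (I/R²)a = (1/2)M_p a = 2.420·a.
Adding the three: (m₁ − m₂)g = (m₁ + m₂ + 2.420)a, so a = (5.12 − 1.28)(9.8)/(5.12 + 1.28 + 2.420) = 4.267 m/s².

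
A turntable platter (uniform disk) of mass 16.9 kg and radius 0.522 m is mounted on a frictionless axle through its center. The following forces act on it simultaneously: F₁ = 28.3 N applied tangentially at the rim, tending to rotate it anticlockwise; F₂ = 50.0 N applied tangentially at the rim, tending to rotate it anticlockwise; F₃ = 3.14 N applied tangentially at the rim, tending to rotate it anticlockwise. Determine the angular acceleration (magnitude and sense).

I = ½MR² = (1/2)(16.9)(0.522)² = 2.302 kg·m².
Taking anticlockwise as positive: τ₁ = +(28.3)(0.522) = +14.77 N·m; τ₂ = +(50.0)(0.522) = +26.10 N·m; τ₃ = +(3.14)(0.522) = +1.639 N·m.
Net torque τ = 42.51 N·m.
α = τ/I = 42.51/2.302 = 18.46 rad/s².

α ≈ 18.5 rad/s², anticlockwise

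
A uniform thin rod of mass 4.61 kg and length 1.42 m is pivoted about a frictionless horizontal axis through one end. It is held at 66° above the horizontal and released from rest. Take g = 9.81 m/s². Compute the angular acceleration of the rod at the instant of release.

α ≈ 4.21 rad/s²

About the pivot, I = (1/3)ML² = (1/3)(4.61)(1.42)² = 3.099 kg·m².
The weight acts at the center, a distance L/2 = 0.7100 m from the pivot; τ = Mg(L/2) cos 66° = 13.06 N·m.
α = τ/I = 13.06/3.099 = 4.215 rad/s².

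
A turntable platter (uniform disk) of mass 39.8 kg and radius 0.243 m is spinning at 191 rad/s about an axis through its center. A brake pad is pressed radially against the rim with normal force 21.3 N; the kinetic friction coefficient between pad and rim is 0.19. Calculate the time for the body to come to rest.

I = ½MR² = (1/2)(39.8)(0.243)² = 1.175 kg·m².
Friction force f = μN = (0.19)(21.3) = 4.047 N at the rim; torque magnitude τ = fR = 0.9834 N·m, opposing ω.
|α| = τ/I = 0.9834/1.175 = 0.8369 rad/s² (deceleration).
0 = ω₀ − |α|t ⇒ t = ω₀/|α| = 191/0.8369 = 228.2 s.

t ≈ 228 s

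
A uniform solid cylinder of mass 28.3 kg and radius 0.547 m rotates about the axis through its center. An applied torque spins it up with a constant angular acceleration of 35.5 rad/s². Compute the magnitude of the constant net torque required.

I = ½MR² = (1/2)(28.3)(0.547)² = 4.234 kg·m².
τ = Iα = (4.234)(35.50) = 150.3 N·m.

τ ≈ 150 N·m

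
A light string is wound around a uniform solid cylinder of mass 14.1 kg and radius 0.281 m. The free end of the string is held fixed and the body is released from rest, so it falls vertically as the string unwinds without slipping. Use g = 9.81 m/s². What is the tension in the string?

Translation: Mg − T = Ma. Rotation about the center: TR = Iα with I = ½MR².
With a = αR: T = (I/R²)a = (1/2)M a, so Mg = (1 + 0.5000)Ma.
a = g/(1 + 0.5000) = 9.81/1.500 = 6.540 m/s².
T = 0.5000·M·a = (0.5000)(14.1)(6.540) = 46.11 N.

T ≈ 46.1 N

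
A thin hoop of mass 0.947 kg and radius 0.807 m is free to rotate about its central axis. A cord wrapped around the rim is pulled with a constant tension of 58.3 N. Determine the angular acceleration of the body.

α ≈ 76.3 rad/s²

I = MR² = (0.947)(0.807)² = 0.6167 kg·m².
τ = F R = (58.3)(0.807) = 47.05 N·m.
Newton's second law for rotation, τ = Iα, gives α = τ/I = 47.05/0.6167 = 76.29 rad/s².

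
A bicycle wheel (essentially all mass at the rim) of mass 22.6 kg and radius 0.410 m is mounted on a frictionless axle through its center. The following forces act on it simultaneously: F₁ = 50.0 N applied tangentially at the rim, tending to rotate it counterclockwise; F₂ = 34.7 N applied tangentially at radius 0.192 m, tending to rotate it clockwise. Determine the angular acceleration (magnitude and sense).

α ≈ 3.64 rad/s², counterclockwise

I = MR² = (22.6)(0.410)² = 3.799 kg·m².
Taking counterclockwise as positive: τ₁ = +(50.0)(0.410) = +20.50 N·m; τ₂ = −(34.7)(0.192) = −6.662 N·m.
Net torque τ = 13.84 N·m.
α = τ/I = 13.84/3.799 = 3.642 rad/s².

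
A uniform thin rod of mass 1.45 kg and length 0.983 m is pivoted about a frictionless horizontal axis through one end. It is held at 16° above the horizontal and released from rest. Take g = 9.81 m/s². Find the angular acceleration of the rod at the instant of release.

α ≈ 14.4 rad/s²

About the pivot, I = (1/3)ML² = (1/3)(1.45)(0.983)² = 0.4670 kg·m².
The weight acts at the center, a distance L/2 = 0.4915 m from the pivot; τ = Mg(L/2) cos 16° = 6.721 N·m.
α = τ/I = 6.721/0.4670 = 14.39 rad/s².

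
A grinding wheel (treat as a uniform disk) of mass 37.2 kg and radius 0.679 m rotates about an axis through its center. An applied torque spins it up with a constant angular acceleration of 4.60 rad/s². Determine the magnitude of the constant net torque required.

τ ≈ 39.4 N·m

I = ½MR² = (1/2)(37.2)(0.679)² = 8.575 kg·m².
τ = Iα = (8.575)(4.600) = 39.45 N·m.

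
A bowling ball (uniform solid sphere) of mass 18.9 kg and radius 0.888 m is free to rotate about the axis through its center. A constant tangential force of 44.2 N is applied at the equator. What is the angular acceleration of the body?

I = (2/5)MR² = (2/5)(18.9)(0.888)² = 5.961 kg·m².
τ = F R = (44.2)(0.888) = 39.25 N·m.
Newton's second law for rotation, τ = Iα, gives α = τ/I = 39.25/5.961 = 6.584 rad/s².

α ≈ 6.58 rad/s²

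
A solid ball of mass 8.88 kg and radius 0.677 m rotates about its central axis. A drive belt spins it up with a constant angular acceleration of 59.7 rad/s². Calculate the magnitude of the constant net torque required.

τ ≈ 97.2 N·m

I = (2/5)MR² = (2/5)(8.88)(0.677)² = 1.628 kg·m².
τ = Iα = (1.628)(59.70) = 97.19 N·m.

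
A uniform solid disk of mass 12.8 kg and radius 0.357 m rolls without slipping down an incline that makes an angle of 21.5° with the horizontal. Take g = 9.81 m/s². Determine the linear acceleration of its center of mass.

Translation along the incline: Mg sinθ − f = Ma.
Rotation about the center: fR = Iα with I = ½MR². No-slip gives a = αR, so f = (I/R²)a = (1/2)M a.
Substituting: Mg sinθ = (1 + 0.5000)Ma, so a = g sinθ/(1 + 0.5000) = (9.81) sin 21.5° / 1.500 = 2.397 m/s².

a ≈ 2.40 m/s²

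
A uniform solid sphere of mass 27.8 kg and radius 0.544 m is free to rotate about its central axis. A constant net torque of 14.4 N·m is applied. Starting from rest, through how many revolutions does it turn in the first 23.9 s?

I = (2/5)MR² = (2/5)(27.8)(0.544)² = 3.291 kg·m².
α = τ/I = 14.4/3.291 = 4.376 rad/s².
θ = ½αt² = ½(4.376)(23.9)² = 1250 rad.
Revolutions = θ/(2π) = 198.9.

≈ 199 revolutions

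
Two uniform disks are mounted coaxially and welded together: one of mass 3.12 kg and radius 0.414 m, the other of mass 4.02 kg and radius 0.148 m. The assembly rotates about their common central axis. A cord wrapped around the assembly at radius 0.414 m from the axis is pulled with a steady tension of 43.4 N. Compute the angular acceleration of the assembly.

I = ½M₁R₁² + ½M₂R₂² = ½(3.12)(0.414)² + ½(4.02)(0.148)² = 0.3114 kg·m².
τ = F r = (43.4)(0.414) = 17.97 N·m.
α = τ/I = 17.97/0.3114 = 57.70 rad/s².

α ≈ 57.7 rad/s²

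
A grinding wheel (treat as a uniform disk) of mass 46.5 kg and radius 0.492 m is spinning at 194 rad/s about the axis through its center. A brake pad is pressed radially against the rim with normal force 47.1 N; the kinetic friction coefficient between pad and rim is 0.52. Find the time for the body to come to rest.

t ≈ 90.6 s

I = ½MR² = (1/2)(46.5)(0.492)² = 5.628 kg·m².
Friction force f = μN = (0.52)(47.1) = 24.49 N at the rim; torque magnitude τ = fR = 12.05 N·m, opposing ω.
|α| = τ/I = 12.05/5.628 = 2.141 rad/s² (deceleration).
0 = ω₀ − |α|t ⇒ t = ω₀/|α| = 194/2.141 = 90.61 s.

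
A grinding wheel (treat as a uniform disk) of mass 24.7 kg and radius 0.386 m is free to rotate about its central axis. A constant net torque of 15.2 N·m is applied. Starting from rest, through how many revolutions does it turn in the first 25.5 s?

≈ 427 revolutions

I = ½MR² = (1/2)(24.7)(0.386)² = 1.840 kg·m².
α = τ/I = 15.2/1.840 = 8.260 rad/s².
θ = ½αt² = ½(8.260)(25.5)² = 2686 rad.
Revolutions = θ/(2π) = 427.4.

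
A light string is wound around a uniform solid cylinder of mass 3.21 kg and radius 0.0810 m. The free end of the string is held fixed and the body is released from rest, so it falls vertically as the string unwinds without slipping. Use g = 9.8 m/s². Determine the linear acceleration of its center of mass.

Translation: Mg − T = Ma. Rotation about the center: TR = Iα with I = ½MR².
With a = αR: T = (I/R²)a = (1/2)M a, so Mg = (1 + 0.5000)Ma.
a = g/(1 + 0.5000) = 9.8/1.500 = 6.533 m/s².

a ≈ 6.53 m/s²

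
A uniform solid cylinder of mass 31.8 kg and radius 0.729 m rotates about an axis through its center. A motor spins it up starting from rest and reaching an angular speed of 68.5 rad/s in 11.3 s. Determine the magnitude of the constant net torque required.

τ ≈ 51.2 N·m

I = ½MR² = (1/2)(31.8)(0.729)² = 8.450 kg·m².
α = Δω/Δt = (68.5 − 0)/11.3 = 6.062 rad/s².
τ = Iα = (8.450)(6.062) = 51.22 N·m.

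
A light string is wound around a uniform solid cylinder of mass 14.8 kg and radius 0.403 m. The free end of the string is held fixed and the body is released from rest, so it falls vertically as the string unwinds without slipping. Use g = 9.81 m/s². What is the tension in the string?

Translation: Mg − T = Ma. Rotation about the center: TR = Iα with I = ½MR².
With a = αR: T = (I/R²)a = (1/2)M a, so Mg = (1 + 0.5000)Ma.
a = g/(1 + 0.5000) = 9.81/1.500 = 6.540 m/s².
T = 0.5000·M·a = (0.5000)(14.8)(6.540) = 48.40 N.

T ≈ 48.4 N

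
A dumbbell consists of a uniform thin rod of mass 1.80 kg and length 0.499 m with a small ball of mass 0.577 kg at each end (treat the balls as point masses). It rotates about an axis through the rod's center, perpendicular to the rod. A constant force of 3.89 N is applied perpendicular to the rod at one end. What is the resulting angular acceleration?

α ≈ 8.89 rad/s²

I_rod = (1/12)ML² = (1/12)(1.80)(0.499)² = 0.03735 kg·m².
I_balls = 2·m·(L/2)² = 2(0.577)(0.2495)² = 0.07184 kg·m².
Total I = 0.1092 kg·m².
τ = F·(L/2) = (3.89)(0.249) = 0.9706 N·m.
α = τ/I = 0.9706/0.1092 = 8.889 rad/s².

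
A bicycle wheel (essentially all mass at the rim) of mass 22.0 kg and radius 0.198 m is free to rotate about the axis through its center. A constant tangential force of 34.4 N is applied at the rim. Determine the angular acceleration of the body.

α ≈ 7.90 rad/s²

I = MR² = (22.0)(0.198)² = 0.8625 kg·m².
τ = F R = (34.4)(0.198) = 6.811 N·m.
Newton's second law for rotation, τ = Iα, gives α = τ/I = 6.811/0.8625 = 7.897 rad/s².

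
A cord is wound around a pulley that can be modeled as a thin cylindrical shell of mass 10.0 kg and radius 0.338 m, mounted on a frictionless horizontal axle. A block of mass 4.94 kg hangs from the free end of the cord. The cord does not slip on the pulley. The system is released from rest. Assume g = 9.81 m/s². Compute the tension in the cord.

I = MR² = (10.0)(0.338)² = 1.142 kg·m².
Block: mg − T = ma. Pulley: TR = Iα. No-slip: a = αR, so T = (I/R²)a = 10.00·a.
Then mg = (m + 10.00)a, so a = (4.94)(9.81)/(4.94 + 10.00) = 3.244 m/s².
T = 10.00·a = 32.44 N.

T ≈ 32.4 N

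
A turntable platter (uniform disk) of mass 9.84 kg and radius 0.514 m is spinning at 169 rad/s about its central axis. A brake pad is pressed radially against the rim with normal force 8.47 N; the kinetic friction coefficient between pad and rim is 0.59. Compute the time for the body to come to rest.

I = ½MR² = (1/2)(9.84)(0.514)² = 1.300 kg·m².
Friction force f = μN = (0.59)(8.47) = 4.997 N at the rim; torque magnitude τ = fR = 2.569 N·m, opposing ω.
|α| = τ/I = 2.569/1.300 = 1.976 rad/s² (deceleration).
0 = ω₀ − |α|t ⇒ t = ω₀/|α| = 169/1.976 = 85.52 s.

t ≈ 85.5 s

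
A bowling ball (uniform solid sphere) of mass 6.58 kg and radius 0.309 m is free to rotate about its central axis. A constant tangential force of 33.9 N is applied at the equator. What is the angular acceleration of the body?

α ≈ 41.7 rad/s²

I = (2/5)MR² = (2/5)(6.58)(0.309)² = 0.2513 kg·m².
τ = F R = (33.9)(0.309) = 10.48 N·m.
From τ = Iα: α = 10.48/0.2513 = 41.68 rad/s².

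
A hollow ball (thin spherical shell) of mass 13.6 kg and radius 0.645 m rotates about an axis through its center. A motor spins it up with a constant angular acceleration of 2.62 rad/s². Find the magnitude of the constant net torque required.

τ ≈ 9.88 N·m

I = (2/3)MR² = (2/3)(13.6)(0.645)² = 3.772 kg·m².
τ = Iα = (3.772)(2.620) = 9.883 N·m.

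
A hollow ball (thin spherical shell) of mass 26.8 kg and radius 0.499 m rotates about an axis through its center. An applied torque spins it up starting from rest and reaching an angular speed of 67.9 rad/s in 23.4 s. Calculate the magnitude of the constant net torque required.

I = (2/3)MR² = (2/3)(26.8)(0.499)² = 4.449 kg·m².
α = Δω/Δt = (67.9 − 0)/23.4 = 2.902 rad/s².
τ = Iα = (4.449)(2.902) = 12.91 N·m.

τ ≈ 12.9 N·m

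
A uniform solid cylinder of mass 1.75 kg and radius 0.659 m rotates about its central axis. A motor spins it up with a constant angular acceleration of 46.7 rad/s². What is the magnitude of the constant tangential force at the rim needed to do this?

I = ½MR² = (1/2)(1.75)(0.659)² = 0.3800 kg·m².
The required torque is τ = Iα = (0.3800)(46.70) = 17.75 N·m.
A tangential force at the rim gives τ = FR, so F = τ/R = 17.75/0.659 = 26.93 N.

F ≈ 26.9 N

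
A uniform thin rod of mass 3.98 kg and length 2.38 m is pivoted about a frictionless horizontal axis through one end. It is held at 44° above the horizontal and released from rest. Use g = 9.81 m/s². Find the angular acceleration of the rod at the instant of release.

About the pivot, I = (1/3)ML² = (1/3)(3.98)(2.38)² = 7.515 kg·m².
The weight acts at the center, a distance L/2 = 1.190 m from the pivot; τ = Mg(L/2) cos 44° = 33.42 N·m.
α = τ/I = 33.42/7.515 = 4.448 rad/s².
(Equivalently α = (3g/(2L)) cos 44° = 4.448 rad/s².)

α ≈ 4.45 rad/s²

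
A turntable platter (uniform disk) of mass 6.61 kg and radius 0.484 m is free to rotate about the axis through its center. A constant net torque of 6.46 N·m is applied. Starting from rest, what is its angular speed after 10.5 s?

ω ≈ 87.6 rad/s

I = ½MR² = (1/2)(6.61)(0.484)² = 0.7742 kg·m².
α = τ/I = 6.46/0.7742 = 8.344 rad/s².
ω = ω₀ + αt = 0 + (8.344)(10.5) = 87.61 rad/s.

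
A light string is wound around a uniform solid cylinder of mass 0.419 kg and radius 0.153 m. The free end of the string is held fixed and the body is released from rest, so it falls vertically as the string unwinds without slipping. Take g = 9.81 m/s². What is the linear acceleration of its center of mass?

a ≈ 6.54 m/s²

Translation: Mg − T = Ma. Rotation about the center: TR = Iα with I = ½MR².
With a = αR: T = (I/R²)a = (1/2)M a, so Mg = (1 + 0.5000)Ma.
a = g/(1 + 0.5000) = 9.81/1.500 = 6.540 m/s².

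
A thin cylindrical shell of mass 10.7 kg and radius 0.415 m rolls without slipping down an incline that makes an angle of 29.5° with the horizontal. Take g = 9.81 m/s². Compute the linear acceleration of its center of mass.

a ≈ 2.42 m/s²

Translation along the incline: Mg sinθ − f = Ma.
Rotation about the center: fR = Iα with I = MR². No-slip gives a = αR, so f = (I/R²)a = M a.
Substituting: Mg sinθ = (1 + 1.000)Ma, so a = g sinθ/(1 + 1.000) = (9.81) sin 29.5° / 2.000 = 2.415 m/s².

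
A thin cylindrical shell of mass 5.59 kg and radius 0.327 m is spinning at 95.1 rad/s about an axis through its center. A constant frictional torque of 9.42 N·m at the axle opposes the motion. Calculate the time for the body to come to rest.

t ≈ 6.03 s

I = MR² = (5.59)(0.327)² = 0.5977 kg·m².
The net torque has magnitude 9.42 N·m, opposing ω.
|α| = τ/I = 9.420/0.5977 = 15.76 rad/s² (deceleration).
0 = ω₀ − |α|t ⇒ t = ω₀/|α| = 95.1/15.76 = 6.034 s.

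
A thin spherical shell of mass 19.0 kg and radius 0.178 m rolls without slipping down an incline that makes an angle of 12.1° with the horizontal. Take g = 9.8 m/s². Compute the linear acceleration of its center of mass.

a ≈ 1.23 m/s²

Translation along the incline: Mg sinθ − f = Ma.
Rotation about the center: fR = Iα with I = (2/3)MR². No-slip gives a = αR, so f = (I/R²)a = (2/3)M a.
Substituting: Mg sinθ = (1 + 0.6667)Ma, so a = g sinθ/(1 + 0.6667) = (9.8) sin 12.1° / 1.667 = 1.233 m/s².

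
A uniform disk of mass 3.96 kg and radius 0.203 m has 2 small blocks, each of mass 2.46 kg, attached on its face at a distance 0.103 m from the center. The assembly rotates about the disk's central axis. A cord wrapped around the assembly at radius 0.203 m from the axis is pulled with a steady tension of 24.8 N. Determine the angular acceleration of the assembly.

α ≈ 37.6 rad/s²

I_disk = ½MR² = ½(3.96)(0.203)² = 0.08159 kg·m².
I_blocks = 2·m·r² = 2(2.46)(0.103)² = 0.05220 kg·m².
Total I = 0.1338 kg·m².
τ = F r = (24.8)(0.203) = 5.034 N·m.
α = τ/I = 5.034/0.1338 = 37.63 rad/s².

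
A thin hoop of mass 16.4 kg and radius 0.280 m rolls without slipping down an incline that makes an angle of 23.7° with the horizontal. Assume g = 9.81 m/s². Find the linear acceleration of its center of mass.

a ≈ 1.97 m/s²

Translation along the incline: Mg sinθ − f = Ma.
Rotation about the center: fR = Iα with I = MR². No-slip gives a = αR, so f = (I/R²)a = M a.
Substituting: Mg sinθ = (1 + 1.000)Ma, so a = g sinθ/(1 + 1.000) = (9.81) sin 23.7° / 2.000 = 1.972 m/s².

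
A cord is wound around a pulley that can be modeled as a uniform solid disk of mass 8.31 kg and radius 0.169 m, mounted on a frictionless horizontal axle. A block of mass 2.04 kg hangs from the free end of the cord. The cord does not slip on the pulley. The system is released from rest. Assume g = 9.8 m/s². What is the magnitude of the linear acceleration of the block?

a ≈ 3.23 m/s²

I = ½MR² = (1/2)(8.31)(0.169)² = 0.1187 kg·m².
Block: mg − T = ma. Pulley: TR = Iα. No-slip: a = αR, so T = (I/R²)a = 4.155·a.
Then mg = (m + 4.155)a, so a = (2.04)(9.8)/(2.04 + 4.155) = 3.227 m/s².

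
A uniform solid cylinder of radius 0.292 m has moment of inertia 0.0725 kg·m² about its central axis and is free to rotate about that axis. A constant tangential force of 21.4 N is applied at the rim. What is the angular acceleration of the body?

α ≈ 86.2 rad/s²

τ = F R = (21.4)(0.292) = 6.249 N·m.
Newton's second law for rotation, τ = Iα, gives α = τ/I = 6.249/0.07250 = 86.19 rad/s².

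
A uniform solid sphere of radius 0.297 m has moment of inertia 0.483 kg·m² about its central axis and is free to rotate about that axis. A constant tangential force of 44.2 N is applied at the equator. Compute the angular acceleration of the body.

τ = F R = (44.2)(0.297) = 13.13 N·m.
From τ = Iα: α = 13.13/0.4830 = 27.18 rad/s².

α ≈ 27.2 rad/s²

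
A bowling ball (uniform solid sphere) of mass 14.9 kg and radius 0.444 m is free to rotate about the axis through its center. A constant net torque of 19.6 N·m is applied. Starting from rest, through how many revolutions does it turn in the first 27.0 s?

≈ 968 revolutions

I = (2/5)MR² = (2/5)(14.9)(0.444)² = 1.175 kg·m².
α = τ/I = 19.6/1.175 = 16.68 rad/s².
θ = ½αt² = ½(16.68)(27.0)² = 6081 rad.
Revolutions = θ/(2π) = 967.7.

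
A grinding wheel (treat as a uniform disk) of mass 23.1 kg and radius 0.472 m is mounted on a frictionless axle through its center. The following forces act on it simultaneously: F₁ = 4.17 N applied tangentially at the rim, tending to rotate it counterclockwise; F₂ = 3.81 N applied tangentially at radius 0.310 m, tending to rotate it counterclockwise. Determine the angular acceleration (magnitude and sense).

I = ½MR² = (1/2)(23.1)(0.472)² = 2.573 kg·m².
Taking counterclockwise as positive: τ₁ = +(4.17)(0.472) = +1.968 N·m; τ₂ = +(3.81)(0.310) = +1.181 N·m.
Net torque τ = 3.149 N·m.
α = τ/I = 3.149/2.573 = 1.224 rad/s².

α ≈ 1.22 rad/s², counterclockwise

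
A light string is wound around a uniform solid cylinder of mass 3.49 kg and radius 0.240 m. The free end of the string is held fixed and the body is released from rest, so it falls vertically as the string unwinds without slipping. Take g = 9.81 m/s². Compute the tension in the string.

T ≈ 11.4 N

Translation: Mg − T = Ma. Rotation about the center: TR = Iα with I = ½MR².
With a = αR: T = (I/R²)a = (1/2)M a, so Mg = (1 + 0.5000)Ma.
a = g/(1 + 0.5000) = 9.81/1.500 = 6.540 m/s².
T = 0.5000·M·a = (0.5000)(3.49)(6.540) = 11.41 N.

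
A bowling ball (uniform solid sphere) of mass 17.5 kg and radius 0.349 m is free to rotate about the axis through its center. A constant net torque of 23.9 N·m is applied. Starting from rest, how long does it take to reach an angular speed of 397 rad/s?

t ≈ 14.2 s

I = (2/5)MR² = (2/5)(17.5)(0.349)² = 0.8526 kg·m².
α = τ/I = 23.9/0.8526 = 28.03 rad/s².
ω = αt ⇒ t = ω/α = 397/28.03 = 14.16 s.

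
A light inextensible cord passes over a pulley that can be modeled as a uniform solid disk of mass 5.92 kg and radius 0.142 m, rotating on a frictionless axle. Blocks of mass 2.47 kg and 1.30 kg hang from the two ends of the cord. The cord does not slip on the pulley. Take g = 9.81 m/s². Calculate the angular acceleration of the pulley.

α ≈ 12.0 rad/s²

I = ½MR² = (1/2)(5.92)(0.142)² = 0.05969 kg·m².
Heavier block: m₁g − T₁ = m₁a. Lighter block: T₂ − m₂g = m₂a.
Pulley: (T₁ − T₂)R = Iα = I(a/R), so T₁ − T₂ = (I/R²)a = (1/2)M_p a = 2.960·a.
Adding the three: (m₁ − m₂)g = (m₁ + m₂ + 2.960)a, so a = (2.47 − 1.30)(9.81)/(2.47 + 1.30 + 2.960) = 1.705 m/s².
α = a/R = 1.705/0.142 = 12.01 rad/s².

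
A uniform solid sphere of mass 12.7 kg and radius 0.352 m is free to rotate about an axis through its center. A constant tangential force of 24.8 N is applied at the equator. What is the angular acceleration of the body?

α ≈ 13.9 rad/s²

I = (2/5)MR² = (2/5)(12.7)(0.352)² = 0.6294 kg·m².
τ = F R = (24.8)(0.352) = 8.730 N·m.
From τ = Iα: α = 8.730/0.6294 = 13.87 rad/s².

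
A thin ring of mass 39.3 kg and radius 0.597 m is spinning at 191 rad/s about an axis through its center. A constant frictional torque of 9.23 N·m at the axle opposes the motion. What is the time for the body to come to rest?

I = MR² = (39.3)(0.597)² = 14.01 kg·m².
The net torque has magnitude 9.23 N·m, opposing ω.
|α| = τ/I = 9.230/14.01 = 0.6590 rad/s² (deceleration).
0 = ω₀ − |α|t ⇒ t = ω₀/|α| = 191/0.6590 = 289.8 s.

t ≈ 290 s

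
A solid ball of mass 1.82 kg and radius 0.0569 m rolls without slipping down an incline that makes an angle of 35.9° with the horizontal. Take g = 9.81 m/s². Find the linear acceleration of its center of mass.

Translation along the incline: Mg sinθ − f = Ma.
Rotation about the center: fR = Iα with I = (2/5)MR². No-slip gives a = αR, so f = (I/R²)a = (2/5)M a.
Substituting: Mg sinθ = (1 + 0.4000)Ma, so a = g sinθ/(1 + 0.4000) = (9.81) sin 35.9° / 1.400 = 4.109 m/s².

a ≈ 4.11 m/s²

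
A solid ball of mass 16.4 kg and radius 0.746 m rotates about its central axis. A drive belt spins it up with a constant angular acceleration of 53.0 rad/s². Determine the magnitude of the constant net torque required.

τ ≈ 193 N·m

I = (2/5)MR² = (2/5)(16.4)(0.746)² = 3.651 kg·m².
τ = Iα = (3.651)(53.00) = 193.5 N·m.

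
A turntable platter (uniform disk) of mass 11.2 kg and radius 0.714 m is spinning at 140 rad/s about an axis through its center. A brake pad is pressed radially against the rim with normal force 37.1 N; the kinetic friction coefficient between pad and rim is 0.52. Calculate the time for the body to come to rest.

I = ½MR² = (1/2)(11.2)(0.714)² = 2.855 kg·m².
Friction force f = μN = (0.52)(37.1) = 19.29 N at the rim; torque magnitude τ = fR = 13.77 N·m, opposing ω.
|α| = τ/I = 13.77/2.855 = 4.825 rad/s² (deceleration).
0 = ω₀ − |α|t ⇒ t = ω₀/|α| = 140/4.825 = 29.02 s.

t ≈ 29.0 s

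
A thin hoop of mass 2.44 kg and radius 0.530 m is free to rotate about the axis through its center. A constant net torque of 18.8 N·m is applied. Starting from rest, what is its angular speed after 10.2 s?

ω ≈ 280 rad/s

I = MR² = (2.44)(0.530)² = 0.6854 kg·m².
α = τ/I = 18.8/0.6854 = 27.43 rad/s².
ω = ω₀ + αt = 0 + (27.43)(10.2) = 279.8 rad/s.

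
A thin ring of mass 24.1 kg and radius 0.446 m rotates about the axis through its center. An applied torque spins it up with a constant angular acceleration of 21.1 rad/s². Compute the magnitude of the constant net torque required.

τ ≈ 101 N·m

I = MR² = (24.1)(0.446)² = 4.794 kg·m².
τ = Iα = (4.794)(21.10) = 101.2 N·m.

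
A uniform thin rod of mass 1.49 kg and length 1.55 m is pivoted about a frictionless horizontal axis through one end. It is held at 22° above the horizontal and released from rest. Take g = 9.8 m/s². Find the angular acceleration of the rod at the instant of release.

About the pivot, I = (1/3)ML² = (1/3)(1.49)(1.55)² = 1.193 kg·m².
The weight acts at the center, a distance L/2 = 0.7750 m from the pivot; τ = Mg(L/2) cos 22° = 10.49 N·m.
α = τ/I = 10.49/1.193 = 8.793 rad/s².

α ≈ 8.79 rad/s²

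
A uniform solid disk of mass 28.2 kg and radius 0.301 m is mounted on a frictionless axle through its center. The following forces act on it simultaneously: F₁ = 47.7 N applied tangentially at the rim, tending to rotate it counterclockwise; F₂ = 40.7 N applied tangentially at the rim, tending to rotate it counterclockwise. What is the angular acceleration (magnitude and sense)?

I = ½MR² = (1/2)(28.2)(0.301)² = 1.277 kg·m².
Taking counterclockwise as positive: τ₁ = +(47.7)(0.301) = +14.36 N·m; τ₂ = +(40.7)(0.301) = +12.25 N·m.
Net torque τ = 26.61 N·m.
α = τ/I = 26.61/1.277 = 20.83 rad/s².

α ≈ 20.8 rad/s², counterclockwise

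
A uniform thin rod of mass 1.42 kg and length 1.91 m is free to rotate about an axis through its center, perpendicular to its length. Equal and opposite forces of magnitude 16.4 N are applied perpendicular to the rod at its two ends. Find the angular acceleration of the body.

α ≈ 72.6 rad/s²

I = (1/12)ML² = (1/12)(1.42)(1.91)² = 0.4317 kg·m².
The couple gives τ = F·(L/2) + F·(L/2) = F L = (16.4)(1.91) = 31.32 N·m.
From τ = Iα: α = 31.32/0.4317 = 72.56 rad/s².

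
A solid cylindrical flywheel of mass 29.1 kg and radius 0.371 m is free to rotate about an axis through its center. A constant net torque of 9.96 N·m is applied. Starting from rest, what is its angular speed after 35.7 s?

ω ≈ 178 rad/s

I = ½MR² = (1/2)(29.1)(0.371)² = 2.003 kg·m².
α = τ/I = 9.96/2.003 = 4.973 rad/s².
ω = ω₀ + αt = 0 + (4.973)(35.7) = 177.5 rad/s.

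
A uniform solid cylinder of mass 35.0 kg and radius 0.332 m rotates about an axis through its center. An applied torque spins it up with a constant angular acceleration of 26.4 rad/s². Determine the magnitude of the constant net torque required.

I = ½MR² = (1/2)(35.0)(0.332)² = 1.929 kg·m².
τ = Iα = (1.929)(26.40) = 50.92 N·m.

τ ≈ 50.9 N·m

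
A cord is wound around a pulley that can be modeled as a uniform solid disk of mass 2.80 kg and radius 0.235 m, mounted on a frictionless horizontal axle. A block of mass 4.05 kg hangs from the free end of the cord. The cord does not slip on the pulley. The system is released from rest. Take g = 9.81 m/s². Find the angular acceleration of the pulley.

α ≈ 31.0 rad/s²

I = ½MR² = (1/2)(2.80)(0.235)² = 0.07731 kg·m².
Block: mg − T = ma. Pulley: TR = Iα. No-slip: a = αR, so T = (I/R²)a = 1.400·a.
Then mg = (m + 1.400)a, so a = (4.05)(9.81)/(4.05 + 1.400) = 7.290 m/s².
α = a/R = 7.290/0.235 = 31.02 rad/s².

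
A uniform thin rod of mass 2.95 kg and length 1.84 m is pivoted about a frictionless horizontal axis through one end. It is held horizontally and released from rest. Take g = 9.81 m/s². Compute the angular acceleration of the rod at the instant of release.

About the pivot, I = (1/3)ML² = (1/3)(2.95)(1.84)² = 3.329 kg·m².
The weight acts at the center, a distance L/2 = 0.9200 m from the pivot; τ = Mg(L/2) = 26.62 N·m.
α = τ/I = 26.62/3.329 = 7.997 rad/s².
(Equivalently α = (3g/(2L)) = 7.997 rad/s².)

α ≈ 8.00 rad/s²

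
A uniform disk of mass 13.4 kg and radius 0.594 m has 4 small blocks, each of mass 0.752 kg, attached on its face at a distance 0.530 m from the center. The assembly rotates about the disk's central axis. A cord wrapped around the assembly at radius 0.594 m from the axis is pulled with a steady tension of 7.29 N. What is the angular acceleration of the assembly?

α ≈ 1.35 rad/s²

I_disk = ½MR² = ½(13.4)(0.594)² = 2.364 kg·m².
I_blocks = 4·m·r² = 4(0.752)(0.530)² = 0.8449 kg·m².
Total I = 3.209 kg·m².
τ = F r = (7.29)(0.594) = 4.330 N·m.
α = τ/I = 4.330/3.209 = 1.349 rad/s².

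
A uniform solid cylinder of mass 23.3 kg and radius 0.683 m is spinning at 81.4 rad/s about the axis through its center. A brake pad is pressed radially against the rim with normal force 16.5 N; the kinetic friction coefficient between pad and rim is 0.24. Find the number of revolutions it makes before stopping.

I = ½MR² = (1/2)(23.3)(0.683)² = 5.435 kg·m².
Friction force f = μN = (0.24)(16.5) = 3.960 N at the rim; torque magnitude τ = fR = 2.705 N·m, opposing ω.
|α| = τ/I = 2.705/5.435 = 0.4977 rad/s² (deceleration).
ω² = ω₀² − 2|α|θ with ω = 0 ⇒ θ = ω₀²/(2|α|) = 6657 rad = 1059 rev.

≈ 1060 revolutions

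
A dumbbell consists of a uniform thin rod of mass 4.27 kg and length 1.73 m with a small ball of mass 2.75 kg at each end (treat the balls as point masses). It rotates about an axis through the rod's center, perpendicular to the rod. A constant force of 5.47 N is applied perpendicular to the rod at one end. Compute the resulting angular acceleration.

α ≈ 0.913 rad/s²

I_rod = (1/12)ML² = (1/12)(4.27)(1.73)² = 1.065 kg·m².
I_balls = 2·m·(L/2)² = 2(2.75)(0.8650)² = 4.115 kg·m².
Total I = 5.180 kg·m².
τ = F·(L/2) = (5.47)(0.865) = 4.732 N·m.
α = τ/I = 4.732/5.180 = 0.9134 rad/s².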